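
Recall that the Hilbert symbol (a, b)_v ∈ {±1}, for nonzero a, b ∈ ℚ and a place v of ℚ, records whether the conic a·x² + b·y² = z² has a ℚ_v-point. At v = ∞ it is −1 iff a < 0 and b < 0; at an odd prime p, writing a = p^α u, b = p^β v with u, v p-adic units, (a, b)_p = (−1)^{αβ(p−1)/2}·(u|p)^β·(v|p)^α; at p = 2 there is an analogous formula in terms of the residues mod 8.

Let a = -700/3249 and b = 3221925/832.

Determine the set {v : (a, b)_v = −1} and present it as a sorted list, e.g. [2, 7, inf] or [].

[3, 7, 13, 17]

Mod squares: a ≡ -7, b ≡ 4641. Check v ∈ {∞, 2, 3, 5, 7, 13, 17, 19}.
v=17: a=17^0·(≡7), b=17^1·(≡8) mod 17; (7|17)=-1, (8|17)=+1; (−1)^{0·1·8}·(-1)^1·(+1)^0 = -1.
v=2: v_2(a)=2, v_2(b)=-6; units ≡ 1, 1 (mod 8); ε·ε+αω+βω = 0·0+2·0+-6·0 ≡ 0  ⇒  (a,b)_2 = +1.
v=5: a=5^2·(≡3), b=5^2·(≡1) mod 5; (3|5)=-1, (1|5)=+1; (−1)^{2·2·2}·(-1)^2·(+1)^2 = +1.
v=7: a=7^1·(≡5), b=7^1·(≡3) mod 7; (5|7)=-1, (3|7)=-1; (−1)^{1·1·3}·(-1)^1·(-1)^1 = -1.
v=13: a=13^0·(≡11), b=13^-1·(≡8) mod 13; (11|13)=-1, (8|13)=-1; (−1)^{0·-1·6}·(-1)^-1·(-1)^0 = -1.
v=19: a=19^-2·(≡13), b=19^2·(≡6) mod 19; (13|19)=-1, (6|19)=+1; (−1)^{-2·2·9}·(-1)^2·(+1)^-2 = +1.
v=3: a=3^-2·(≡2), b=3^1·(≡2) mod 3; (2|3)=-1, (2|3)=-1; (−1)^{-2·1·1}·(-1)^1·(-1)^-2 = -1.
v=∞: -7 < 0 and 4641 > 0  ⇒  (a,b)_∞ = +1.
(-7, 4641 / ℚ) ramifies at {3, 7, 13, 17}: a division algebra.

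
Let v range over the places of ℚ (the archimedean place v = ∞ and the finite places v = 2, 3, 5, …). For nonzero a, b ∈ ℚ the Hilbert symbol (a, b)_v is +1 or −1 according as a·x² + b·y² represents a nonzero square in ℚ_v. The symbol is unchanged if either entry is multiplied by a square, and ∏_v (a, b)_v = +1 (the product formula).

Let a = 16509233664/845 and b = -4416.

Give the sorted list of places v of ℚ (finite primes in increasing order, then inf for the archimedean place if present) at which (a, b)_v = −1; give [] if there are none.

[2, 11]

Mod squares: a ≡ 2530, b ≡ -69. Check v ∈ {∞, 2, 3, 5, 7, 11, 13, 17, 23}.
v=7: a=7^2·(≡5), b=7^0·(≡1) mod 7; (5|7)=-1, (1|7)=+1; (−1)^{2·0·3}·(-1)^0·(+1)^2 = +1.
v=3: a=3^2·(≡1), b=3^1·(≡1) mod 3; (1|3)=+1, (1|3)=+1; (−1)^{2·1·1}·(+1)^1·(+1)^2 = +1.
v=13: a=13^-2·(≡8), b=13^0·(≡4) mod 13; (8|13)=-1, (4|13)=+1; (−1)^{-2·0·6}·(-1)^0·(+1)^-2 = +1.
v=∞: 2530 > 0 and -69 < 0  ⇒  (a,b)_∞ = +1.
v=23: a=23^1·(≡3), b=23^1·(≡15) mod 23; (3|23)=+1, (15|23)=-1; (−1)^{1·1·11}·(+1)^1·(-1)^1 = +1.
v=5: a=5^-1·(≡1), b=5^0·(≡4) mod 5; (1|5)=+1, (4|5)=+1; (−1)^{-1·0·2}·(+1)^0·(+1)^-1 = +1.
v=2: v_2(a)=9, v_2(b)=6; units ≡ 1, 3 (mod 8); ε·ε+αω+βω = 0·1+9·1+6·0 ≡ 1  ⇒  (a,b)_2 = -1.
v=17: a=17^2·(≡6), b=17^0·(≡4) mod 17; (6|17)=-1, (4|17)=+1; (−1)^{2·0·8}·(-1)^0·(+1)^2 = +1.
v=11: a=11^1·(≡2), b=11^0·(≡6) mod 11; (2|11)=-1, (6|11)=-1; (−1)^{1·0·5}·(-1)^0·(-1)^1 = -1.
|Ram(2530, -69)| = 2, even; anisotropic at {2, 11}.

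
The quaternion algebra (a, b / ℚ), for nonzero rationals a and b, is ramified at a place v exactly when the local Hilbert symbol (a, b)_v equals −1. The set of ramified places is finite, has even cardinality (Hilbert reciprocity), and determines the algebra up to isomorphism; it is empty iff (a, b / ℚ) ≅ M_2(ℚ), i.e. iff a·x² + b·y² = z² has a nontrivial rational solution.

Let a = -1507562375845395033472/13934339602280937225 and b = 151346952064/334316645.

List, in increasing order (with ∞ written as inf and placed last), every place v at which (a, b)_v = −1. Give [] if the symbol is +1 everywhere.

(a, b) ≡ (-22, 14630) mod (ℚ^×)²; places V = {2, 3, 5, 7, 11, 13, 17, 19, 29, 31, 37, ∞}.
(a,b)_5: α=-2, u≡2; β=-1, v≡1 (mod 5); (2|5)=-1, (1|5)=+1; sign (−1)^0·-1^-1·+1^-2 = -1.
(a,b)_3: α=-2, u≡2; β=0, v≡2 (mod 3); (2|3)=-1, (2|3)=-1; sign (−1)^0·-1^0·-1^-2 = +1.
(a,b)_29: α=8, u≡20; β=2, v≡3 (mod 29); (20|29)=+1, (3|29)=-1; sign (−1)^0·+1^2·-1^8 = +1.
(a,b)_7: α=2, u≡6; β=1, v≡2 (mod 7); (6|7)=-1, (2|7)=+1; sign (−1)^0·-1^1·+1^2 = -1.
(a,b)_13: α=0, u≡12; β=-2, v≡6 (mod 13); (12|13)=+1, (6|13)=-1; sign (−1)^0·+1^-2·-1^0 = +1.
(a,b)_19: α=2, u≡17; β=1, v≡14 (mod 19); (17|19)=+1, (14|19)=-1; sign (−1)^0·+1^1·-1^2 = +1.
(a,b)_31: α=0, u≡19; β=2, v≡30 (mod 31); (19|31)=+1, (30|31)=-1; sign (−1)^0·+1^2·-1^0 = +1.
(a,b)_37: α=-6, u≡20; β=-2, v≡14 (mod 37); (20|37)=-1, (14|37)=-1; sign (−1)^0·-1^-2·-1^-6 = +1.
(a,b)_∞: sgn(-22)=−, sgn(14630)=+, so +1.
(a,b)_2: α=7, β=7; u≡5, v≡3 (mod 8); ε(u)ε(v)=0·1, αω(v)=7·1, βω(u)=7·1; sum ≡ 0  ⇒  +1.
(a,b)_11: α=3, u≡3; β=1, v≡10 (mod 11); (3|11)=+1, (10|11)=-1; sign (−1)^1·+1^1·-1^3 = +1.
(a,b)_17: α=-6, u≡11; β=-2, v≡6 (mod 17); (11|17)=-1, (6|17)=-1; sign (−1)^0·-1^-2·-1^-6 = +1.
(-22, 14630 / ℚ) ramifies at {5, 7}: a division algebra.

[5, 7]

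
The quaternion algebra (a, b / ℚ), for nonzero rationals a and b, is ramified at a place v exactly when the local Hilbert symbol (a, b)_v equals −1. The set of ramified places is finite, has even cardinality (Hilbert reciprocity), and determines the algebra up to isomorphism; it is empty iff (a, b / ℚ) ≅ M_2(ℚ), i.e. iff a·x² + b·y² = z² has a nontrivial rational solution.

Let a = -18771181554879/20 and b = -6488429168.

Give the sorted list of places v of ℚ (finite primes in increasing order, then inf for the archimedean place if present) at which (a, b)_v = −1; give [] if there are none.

(a, b) ≡ (-20995, -23) mod (ℚ^×)²; places V = {2, 3, 5, 13, 17, 19, 23, ∞}.
(a,b)_13: α=1, u≡3; β=2, v≡10 (mod 13); (3|13)=+1, (10|13)=+1; sign (−1)^0·+1^2·+1^1 = +1.
(a,b)_5: α=-1, u≡4; β=0, v≡2 (mod 5); (4|5)=+1, (2|5)=-1; sign (−1)^0·+1^0·-1^-1 = -1.
(a,b)_3: α=4, u≡2; β=0, v≡1 (mod 3); (2|3)=-1, (1|3)=+1; sign (−1)^0·-1^0·+1^4 = +1.
(a,b)_19: α=3, u≡17; β=2, v≡18 (mod 19); (17|19)=+1, (18|19)=-1; sign (−1)^0·+1^2·-1^3 = -1.
(a,b)_17: α=3, u≡11; β=2, v≡10 (mod 17); (11|17)=-1, (10|17)=-1; sign (−1)^0·-1^2·-1^3 = -1.
(a,b)_2: α=-2, β=4; u≡5, v≡1 (mod 8); ε(u)ε(v)=0·0, αω(v)=-2·0, βω(u)=4·1; sum ≡ 0  ⇒  +1.
(a,b)_∞: sgn(-20995)=−, sgn(-23)=−, so -1.
(a,b)_23: α=2, u≡6; β=1, v≡10 (mod 23); (6|23)=+1, (10|23)=-1; sign (−1)^0·+1^1·-1^2 = +1.
|Ram(-20995, -23)| = 4, even; anisotropic at {5, 17, 19, ∞}.

[5, 17, 19, inf]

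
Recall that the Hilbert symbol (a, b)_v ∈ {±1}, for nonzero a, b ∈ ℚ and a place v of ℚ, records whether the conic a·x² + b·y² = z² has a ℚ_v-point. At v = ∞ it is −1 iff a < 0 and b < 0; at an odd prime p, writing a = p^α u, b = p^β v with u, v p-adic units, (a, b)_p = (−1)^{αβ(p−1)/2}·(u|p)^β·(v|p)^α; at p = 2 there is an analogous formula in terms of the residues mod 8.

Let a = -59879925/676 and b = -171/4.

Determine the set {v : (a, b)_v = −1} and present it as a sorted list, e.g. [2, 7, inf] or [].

Mod squares: a ≡ -266133, b ≡ -19. Check v ∈ {∞, 2, 3, 5, 7, 13, 19, 23, 29}.
v=3: a=3^3·(≡2), b=3^2·(≡2) mod 3; (2|3)=-1, (2|3)=-1; (−1)^{3·2·1}·(-1)^2·(-1)^3 = -1.
v=13: a=13^-2·(≡3), b=13^0·(≡6) mod 13; (3|13)=+1, (6|13)=-1; (−1)^{-2·0·6}·(+1)^0·(-1)^-2 = +1.
v=2: v_2(a)=-2, v_2(b)=-2; units ≡ 3, 5 (mod 8); ε·ε+αω+βω = 1·0+-2·1+-2·1 ≡ 0  ⇒  (a,b)_2 = +1.
v=∞: -266133 < 0 and -19 < 0  ⇒  (a,b)_∞ = -1.
v=23: a=23^1·(≡19), b=23^0·(≡9) mod 23; (19|23)=-1, (9|23)=+1; (−1)^{1·0·11}·(-1)^0·(+1)^1 = +1.
v=5: a=5^2·(≡3), b=5^0·(≡1) mod 5; (3|5)=-1, (1|5)=+1; (−1)^{2·0·2}·(-1)^0·(+1)^2 = +1.
v=7: a=7^1·(≡3), b=7^0·(≡1) mod 7; (3|7)=-1, (1|7)=+1; (−1)^{1·0·3}·(-1)^0·(+1)^1 = +1.
v=19: a=19^1·(≡8), b=19^1·(≡12) mod 19; (8|19)=-1, (12|19)=-1; (−1)^{1·1·9}·(-1)^1·(-1)^1 = -1.
v=29: a=29^1·(≡23), b=29^0·(≡8) mod 29; (23|29)=+1, (8|29)=-1; (−1)^{1·0·14}·(+1)^0·(-1)^1 = -1.
Ram(-266133, -19) = {3, 19, 29, ∞}; no ℚ_3-point on the conic.

[3, 19, 29, inf]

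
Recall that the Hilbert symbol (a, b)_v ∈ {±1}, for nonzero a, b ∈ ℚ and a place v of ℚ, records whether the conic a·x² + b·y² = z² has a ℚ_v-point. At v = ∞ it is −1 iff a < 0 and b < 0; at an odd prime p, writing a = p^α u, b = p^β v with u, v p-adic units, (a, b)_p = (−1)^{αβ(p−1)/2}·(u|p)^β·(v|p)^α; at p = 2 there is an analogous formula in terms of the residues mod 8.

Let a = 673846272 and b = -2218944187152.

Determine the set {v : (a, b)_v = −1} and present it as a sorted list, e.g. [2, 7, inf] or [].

[]

(a, b) ≡ (253, -17) mod (ℚ^×)²; places V = {2, 3, 7, 11, 17, 23, ∞}.
(a,b)_∞: sgn(253)=+, sgn(-17)=−, so +1.
(a,b)_11: α=1, u≡5; β=2, v≡9 (mod 11); (5|11)=+1, (9|11)=+1; sign (−1)^0·+1^2·+1^1 = +1.
(a,b)_7: α=0, u≡1; β=2, v≡4 (mod 7); (1|7)=+1, (4|7)=+1; sign (−1)^0·+1^2·+1^0 = +1.
(a,b)_3: α=2, u≡1; β=2, v≡1 (mod 3); (1|3)=+1, (1|3)=+1; sign (−1)^0·+1^2·+1^2 = +1.
(a,b)_23: α=1, u≡11; β=2, v≡6 (mod 23); (11|23)=-1, (6|23)=+1; sign (−1)^0·-1^2·+1^1 = +1.
(a,b)_17: α=2, u≡13; β=3, v≡13 (mod 17); (13|17)=+1, (13|17)=+1; sign (−1)^0·+1^3·+1^2 = +1.
(a,b)_2: α=10, β=4; u≡5, v≡7 (mod 8); ε(u)ε(v)=0·1, αω(v)=10·0, βω(u)=4·1; sum ≡ 0  ⇒  +1.
Every local symbol is +1, so the conic 253·x² + -17·y² = z² has ℚ_v-points for all v and hence a ℚ-point; (a, b / ℚ) ≅ M_2(ℚ).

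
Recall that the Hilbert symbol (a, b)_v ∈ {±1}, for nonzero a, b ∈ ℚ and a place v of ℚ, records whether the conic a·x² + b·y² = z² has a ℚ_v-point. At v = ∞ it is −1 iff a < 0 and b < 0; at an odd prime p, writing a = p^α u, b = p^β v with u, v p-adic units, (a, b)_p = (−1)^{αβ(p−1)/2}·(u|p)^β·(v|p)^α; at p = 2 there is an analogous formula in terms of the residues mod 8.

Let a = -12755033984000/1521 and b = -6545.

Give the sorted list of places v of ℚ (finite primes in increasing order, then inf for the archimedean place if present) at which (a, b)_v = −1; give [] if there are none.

[5, inf]

(a, b) ≡ (-35, -6545) mod (ℚ^×)²; places V = {2, 3, 5, 7, 11, 13, 17, ∞}.
(a,b)_17: α=0, u≡13; β=1, v≡6 (mod 17); (13|17)=+1, (6|17)=-1; sign (−1)^0·+1^1·-1^0 = +1.
(a,b)_5: α=3, u≡3; β=1, v≡1 (mod 5); (3|5)=-1, (1|5)=+1; sign (−1)^0·-1^1·+1^3 = -1.
(a,b)_11: α=2, u≡3; β=1, v≡10 (mod 11); (3|11)=+1, (10|11)=-1; sign (−1)^0·+1^1·-1^2 = +1.
(a,b)_13: α=-2, u≡12; β=0, v≡7 (mod 13); (12|13)=+1, (7|13)=-1; sign (−1)^0·+1^0·-1^-2 = +1.
(a,b)_7: α=7, u≡2; β=1, v≡3 (mod 7); (2|7)=+1, (3|7)=-1; sign (−1)^1·+1^1·-1^7 = +1.
(a,b)_2: α=10, β=0; u≡5, v≡7 (mod 8); ε(u)ε(v)=0·1, αω(v)=10·0, βω(u)=0·1; sum ≡ 0  ⇒  +1.
(a,b)_∞: sgn(-35)=−, sgn(-6545)=−, so -1.
(a,b)_3: α=-2, u≡1; β=0, v≡1 (mod 3); (1|3)=+1, (1|3)=+1; sign (−1)^0·+1^0·+1^-2 = +1.
(-35, -6545 / ℚ) ramifies at {5, ∞}: a division algebra.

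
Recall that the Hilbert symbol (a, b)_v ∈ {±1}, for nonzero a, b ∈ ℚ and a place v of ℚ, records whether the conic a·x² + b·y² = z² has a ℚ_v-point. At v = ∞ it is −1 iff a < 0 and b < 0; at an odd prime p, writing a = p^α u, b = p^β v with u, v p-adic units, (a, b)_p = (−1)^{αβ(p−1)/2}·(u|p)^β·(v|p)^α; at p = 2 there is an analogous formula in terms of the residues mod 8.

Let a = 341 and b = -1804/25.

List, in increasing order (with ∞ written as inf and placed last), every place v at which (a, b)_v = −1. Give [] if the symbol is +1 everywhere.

Mod squares: a ≡ 341, b ≡ -451. Check v ∈ {∞, 2, 5, 11, 31, 41}.
v=41: a=41^0·(≡13), b=41^1·(≡13) mod 41; (13|41)=-1, (13|41)=-1; (−1)^{0·1·20}·(-1)^1·(-1)^0 = -1.
v=11: a=11^1·(≡9), b=11^1·(≡4) mod 11; (9|11)=+1, (4|11)=+1; (−1)^{1·1·5}·(+1)^1·(+1)^1 = -1.
v=2: v_2(a)=0, v_2(b)=2; units ≡ 5, 5 (mod 8); ε·ε+αω+βω = 0·0+0·1+2·1 ≡ 0  ⇒  (a,b)_2 = +1.
v=31: a=31^1·(≡11), b=31^0·(≡1) mod 31; (11|31)=-1, (1|31)=+1; (−1)^{1·0·15}·(-1)^0·(+1)^1 = +1.
v=∞: 341 > 0 and -451 < 0  ⇒  (a,b)_∞ = +1.
v=5: a=5^0·(≡1), b=5^-2·(≡1) mod 5; (1|5)=+1, (1|5)=+1; (−1)^{0·-2·2}·(+1)^-2·(+1)^0 = +1.
Ram(341, -451) = {11, 41}; no ℚ_11-point on the conic.

[11, 41]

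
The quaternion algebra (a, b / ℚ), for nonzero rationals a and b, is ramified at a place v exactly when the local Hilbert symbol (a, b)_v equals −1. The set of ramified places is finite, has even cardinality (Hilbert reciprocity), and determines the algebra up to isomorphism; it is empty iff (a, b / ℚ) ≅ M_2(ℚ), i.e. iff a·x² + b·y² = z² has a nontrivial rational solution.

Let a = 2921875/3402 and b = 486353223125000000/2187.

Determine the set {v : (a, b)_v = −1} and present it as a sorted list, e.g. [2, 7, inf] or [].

(a, b) ≡ (7854, 231) mod (ℚ^×)²; places V = {2, 3, 5, 7, 11, 17, ∞}.
(a,b)_3: α=-5, u≡2; β=-7, v≡2 (mod 3); (2|3)=-1, (2|3)=-1; sign (−1)^1·-1^-7·-1^-5 = -1.
(a,b)_∞: sgn(7854)=+, sgn(231)=+, so +1.
(a,b)_17: α=1, u≡11; β=4, v≡6 (mod 17); (11|17)=-1, (6|17)=-1; sign (−1)^0·-1^4·-1^1 = -1.
(a,b)_7: α=-1, u≡4; β=1, v≡5 (mod 7); (4|7)=+1, (5|7)=-1; sign (−1)^1·+1^1·-1^-1 = +1.
(a,b)_5: α=6, u≡1; β=10, v≡4 (mod 5); (1|5)=+1, (4|5)=+1; sign (−1)^0·+1^10·+1^6 = +1.
(a,b)_2: α=-1, β=6; u≡7, v≡7 (mod 8); ε(u)ε(v)=1·1, αω(v)=-1·0, βω(u)=6·0; sum ≡ 1  ⇒  -1.
(a,b)_11: α=1, u≡10; β=3, v≡8 (mod 11); (10|11)=-1, (8|11)=-1; sign (−1)^1·-1^3·-1^1 = -1.
Ram(7854, 231) = {2, 3, 11, 17}; no ℚ_2-point on the conic.

[2, 3, 11, 17]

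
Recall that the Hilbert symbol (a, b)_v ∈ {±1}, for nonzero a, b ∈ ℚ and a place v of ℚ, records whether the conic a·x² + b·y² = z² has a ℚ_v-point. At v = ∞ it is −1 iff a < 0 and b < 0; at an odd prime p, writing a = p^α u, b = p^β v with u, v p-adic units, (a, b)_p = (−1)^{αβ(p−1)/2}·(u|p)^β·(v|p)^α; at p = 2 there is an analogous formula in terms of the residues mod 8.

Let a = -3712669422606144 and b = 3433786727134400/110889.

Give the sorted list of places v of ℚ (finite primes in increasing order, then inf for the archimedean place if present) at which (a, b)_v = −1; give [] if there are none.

(a, b) ≡ (-7436429, 299) mod (ℚ^×)²; places V = {2, 3, 5, 7, 11, 13, 17, 19, 23, 37, ∞}.
(a,b)_7: α=5, u≡1; β=6, v≡5 (mod 7); (1|7)=+1, (5|7)=-1; sign (−1)^0·+1^6·-1^5 = -1.
(a,b)_3: α=2, u≡1; β=-4, v≡2 (mod 3); (1|3)=+1, (2|3)=-1; sign (−1)^0·+1^-4·-1^2 = +1.
(a,b)_11: α=1, u≡2; β=0, v≡6 (mod 11); (2|11)=-1, (6|11)=-1; sign (−1)^0·-1^0·-1^1 = -1.
(a,b)_37: α=0, u≡34; β=-2, v≡27 (mod 37); (34|37)=+1, (27|37)=+1; sign (−1)^0·+1^-2·+1^0 = +1.
(a,b)_5: α=0, u≡1; β=2, v≡4 (mod 5); (1|5)=+1, (4|5)=+1; sign (−1)^0·+1^2·+1^0 = +1.
(a,b)_19: α=3, u≡17; β=2, v≡8 (mod 19); (17|19)=+1, (8|19)=-1; sign (−1)^0·+1^2·-1^3 = -1.
(a,b)_13: α=1, u≡2; β=3, v≡9 (mod 13); (2|13)=-1, (9|13)=+1; sign (−1)^0·-1^3·+1^1 = -1.
(a,b)_2: α=6, β=6; u≡3, v≡3 (mod 8); ε(u)ε(v)=1·1, αω(v)=6·1, βω(u)=6·1; sum ≡ 1  ⇒  -1.
(a,b)_∞: sgn(-7436429)=−, sgn(299)=+, so +1.
(a,b)_17: α=1, u≡14; β=0, v≡3 (mod 17); (14|17)=-1, (3|17)=-1; sign (−1)^0·-1^0·-1^1 = -1.
(a,b)_23: α=1, u≡20; β=1, v≡8 (mod 23); (20|23)=-1, (8|23)=+1; sign (−1)^1·-1^1·+1^1 = +1.
|Ram(-7436429, 299)| = 6, even; anisotropic at {2, 7, 11, 13, 17, 19}.

[2, 7, 11, 13, 17, 19]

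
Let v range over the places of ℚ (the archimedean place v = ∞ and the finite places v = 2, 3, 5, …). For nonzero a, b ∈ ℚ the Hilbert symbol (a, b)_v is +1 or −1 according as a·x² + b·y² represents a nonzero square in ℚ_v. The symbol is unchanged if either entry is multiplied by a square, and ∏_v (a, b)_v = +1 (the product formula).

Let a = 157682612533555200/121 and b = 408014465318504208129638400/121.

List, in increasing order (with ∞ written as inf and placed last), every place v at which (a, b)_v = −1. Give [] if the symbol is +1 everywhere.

[2, 13, 17, 41]

(a, b) ≡ (8463, 687939) mod (ℚ^×)²; places V = {2, 3, 5, 7, 11, 13, 17, 31, 41, 47, ∞}.
(a,b)_∞: sgn(8463)=+, sgn(687939)=+, so +1.
(a,b)_31: α=1, u≡7; β=2, v≡5 (mod 31); (7|31)=+1, (5|31)=+1; sign (−1)^0·+1^2·+1^1 = +1.
(a,b)_17: α=0, u≡3; β=1, v≡6 (mod 17); (3|17)=-1, (6|17)=-1; sign (−1)^0·-1^1·-1^0 = -1.
(a,b)_7: α=3, u≡5; β=5, v≡4 (mod 7); (5|7)=-1, (4|7)=+1; sign (−1)^1·-1^5·+1^3 = +1.
(a,b)_47: α=2, u≡37; β=3, v≡31 (mod 47); (37|47)=+1, (31|47)=-1; sign (−1)^0·+1^3·-1^2 = +1.
(a,b)_13: α=1, u≡10; β=2, v≡2 (mod 13); (10|13)=+1, (2|13)=-1; sign (−1)^0·+1^2·-1^1 = -1.
(a,b)_41: α=2, u≡30; β=3, v≡39 (mod 41); (30|41)=-1, (39|41)=+1; sign (−1)^0·-1^3·+1^2 = -1.
(a,b)_5: α=2, u≡3; β=2, v≡1 (mod 5); (3|5)=-1, (1|5)=+1; sign (−1)^0·-1^2·+1^2 = +1.
(a,b)_3: α=1, u≡1; β=1, v≡2 (mod 3); (1|3)=+1, (2|3)=-1; sign (−1)^1·+1^1·-1^1 = +1.
(a,b)_2: α=12, β=14; u≡7, v≡3 (mod 8); ε(u)ε(v)=1·1, αω(v)=12·1, βω(u)=14·0; sum ≡ 1  ⇒  -1.
(a,b)_11: α=-2, u≡3; β=-2, v≡2 (mod 11); (3|11)=+1, (2|11)=-1; sign (−1)^0·+1^-2·-1^-2 = +1.
|Ram(8463, 687939)| = 4, even; anisotropic at {2, 13, 17, 41}.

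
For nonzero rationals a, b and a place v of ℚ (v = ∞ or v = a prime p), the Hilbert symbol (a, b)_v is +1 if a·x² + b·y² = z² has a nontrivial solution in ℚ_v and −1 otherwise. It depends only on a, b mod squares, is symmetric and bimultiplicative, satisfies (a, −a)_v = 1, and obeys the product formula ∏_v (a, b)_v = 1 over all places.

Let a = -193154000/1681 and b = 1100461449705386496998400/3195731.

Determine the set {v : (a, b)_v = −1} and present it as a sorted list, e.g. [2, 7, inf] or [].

[13, 37]

Mod squares: a ≡ -482885, b ≡ 131461. Check v ∈ {∞, 2, 3, 5, 7, 11, 13, 17, 19, 23, 37, 41}.
v=∞: -482885 < 0 and 131461 > 0  ⇒  (a,b)_∞ = +1.
v=2: v_2(a)=4, v_2(b)=10; units ≡ 3, 5 (mod 8); ε·ε+αω+βω = 1·0+4·1+10·1 ≡ 0  ⇒  (a,b)_2 = +1.
v=17: a=17^1·(≡8), b=17^3·(≡8) mod 17; (8|17)=+1, (8|17)=+1; (−1)^{1·3·8}·(+1)^3·(+1)^1 = +1.
v=23: a=23^1·(≡18), b=23^4·(≡12) mod 23; (18|23)=+1, (12|23)=+1; (−1)^{1·4·11}·(+1)^4·(+1)^1 = +1.
v=5: a=5^3·(≡3), b=5^2·(≡1) mod 5; (3|5)=-1, (1|5)=+1; (−1)^{3·2·2}·(-1)^2·(+1)^3 = +1.
v=3: a=3^0·(≡1), b=3^6·(≡1) mod 3; (1|3)=+1, (1|3)=+1; (−1)^{0·6·1}·(+1)^6·(+1)^0 = +1.
v=7: a=7^0·(≡3), b=7^-4·(≡4) mod 7; (3|7)=-1, (4|7)=+1; (−1)^{0·-4·3}·(-1)^-4·(+1)^0 = +1.
v=41: a=41^-2·(≡34), b=41^0·(≡17) mod 41; (34|41)=-1, (17|41)=-1; (−1)^{-2·0·20}·(-1)^0·(-1)^-2 = +1.
v=11: a=11^0·(≡3), b=11^-3·(≡3) mod 11; (3|11)=+1, (3|11)=+1; (−1)^{0·-3·5}·(+1)^-3·(+1)^0 = +1.
v=19: a=19^1·(≡5), b=19^3·(≡18) mod 19; (5|19)=+1, (18|19)=-1; (−1)^{1·3·9}·(+1)^3·(-1)^1 = +1.
v=13: a=13^1·(≡3), b=13^2·(≡11) mod 13; (3|13)=+1, (11|13)=-1; (−1)^{1·2·6}·(+1)^2·(-1)^1 = -1.
v=37: a=37^0·(≡13), b=37^1·(≡21) mod 37; (13|37)=-1, (21|37)=+1; (−1)^{0·1·18}·(-1)^1·(+1)^0 = -1.
Ram(-482885, 131461) = {13, 37}; no ℚ_13-point on the conic.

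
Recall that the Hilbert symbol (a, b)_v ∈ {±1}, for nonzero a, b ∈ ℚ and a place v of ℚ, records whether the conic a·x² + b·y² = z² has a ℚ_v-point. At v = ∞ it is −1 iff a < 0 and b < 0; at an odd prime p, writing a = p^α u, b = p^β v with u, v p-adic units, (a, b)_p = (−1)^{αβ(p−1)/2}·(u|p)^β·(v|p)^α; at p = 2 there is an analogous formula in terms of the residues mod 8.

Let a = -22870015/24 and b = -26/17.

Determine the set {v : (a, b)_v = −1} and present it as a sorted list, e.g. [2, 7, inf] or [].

[2, 3, 5, 13, 19, inf]

(a, b) ≡ (-9690, -442) mod (ℚ^×)²; places V = {2, 3, 5, 7, 13, 17, 19, ∞}.
(a,b)_17: α=3, u≡15; β=-1, v≡8 (mod 17); (15|17)=+1, (8|17)=+1; sign (−1)^0·+1^-1·+1^3 = +1.
(a,b)_7: α=2, u≡6; β=0, v≡3 (mod 7); (6|7)=-1, (3|7)=-1; sign (−1)^0·-1^0·-1^2 = +1.
(a,b)_5: α=1, u≡3; β=0, v≡2 (mod 5); (3|5)=-1, (2|5)=-1; sign (−1)^0·-1^0·-1^1 = -1.
(a,b)_∞: sgn(-9690)=−, sgn(-442)=−, so -1.
(a,b)_2: α=-3, β=1; u≡3, v≡3 (mod 8); ε(u)ε(v)=1·1, αω(v)=-3·1, βω(u)=1·1; sum ≡ 1  ⇒  -1.
(a,b)_13: α=0, u≡6; β=1, v≡6 (mod 13); (6|13)=-1, (6|13)=-1; sign (−1)^0·-1^1·-1^0 = -1.
(a,b)_19: α=1, u≡12; β=0, v≡13 (mod 19); (12|19)=-1, (13|19)=-1; sign (−1)^0·-1^0·-1^1 = -1.
(a,b)_3: α=-1, u≡1; β=0, v≡2 (mod 3); (1|3)=+1, (2|3)=-1; sign (−1)^0·+1^0·-1^-1 = -1.
(-9690, -442 / ℚ) ramifies at {2, 3, 5, 13, 19, ∞}: a division algebra.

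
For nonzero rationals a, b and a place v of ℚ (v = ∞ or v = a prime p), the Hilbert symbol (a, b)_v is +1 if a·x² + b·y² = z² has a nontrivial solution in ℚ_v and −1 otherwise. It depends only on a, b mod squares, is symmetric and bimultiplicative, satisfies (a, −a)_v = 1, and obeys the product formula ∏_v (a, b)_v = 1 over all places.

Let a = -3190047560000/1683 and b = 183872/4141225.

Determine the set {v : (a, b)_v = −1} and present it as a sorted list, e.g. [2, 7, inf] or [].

[7, 11, 23, 31]

Mod squares: a ≡ -17733023, b ≡ 17. Check v ∈ {∞, 2, 3, 5, 7, 11, 13, 17, 19, 23, 29, 31, 37}.
v=11: a=11^-1·(≡4), b=11^-2·(≡10) mod 11; (4|11)=+1, (10|11)=-1; (−1)^{-1·-2·5}·(+1)^-2·(-1)^-1 = -1.
v=31: a=31^1·(≡10), b=31^0·(≡17) mod 31; (10|31)=+1, (17|31)=-1; (−1)^{1·0·15}·(+1)^0·(-1)^1 = -1.
v=∞: -17733023 < 0 and 17 > 0  ⇒  (a,b)_∞ = +1.
v=13: a=13^0·(≡4), b=13^2·(≡10) mod 13; (4|13)=+1, (10|13)=+1; (−1)^{0·2·6}·(+1)^2·(+1)^0 = +1.
v=37: a=37^0·(≡9), b=37^-2·(≡2) mod 37; (9|37)=+1, (2|37)=-1; (−1)^{0·-2·18}·(+1)^-2·(-1)^0 = +1.
v=5: a=5^4·(≡3), b=5^-2·(≡3) mod 5; (3|5)=-1, (3|5)=-1; (−1)^{4·-2·2}·(-1)^-2·(-1)^4 = +1.
v=2: v_2(a)=6, v_2(b)=6; units ≡ 1, 1 (mod 8); ε·ε+αω+βω = 0·0+6·0+6·0 ≡ 0  ⇒  (a,b)_2 = +1.
v=17: a=17^-1·(≡9), b=17^1·(≡9) mod 17; (9|17)=+1, (9|17)=+1; (−1)^{-1·1·8}·(+1)^1·(+1)^-1 = +1.
v=23: a=23^1·(≡22), b=23^0·(≡17) mod 23; (22|23)=-1, (17|23)=-1; (−1)^{1·0·11}·(-1)^0·(-1)^1 = -1.
v=3: a=3^-2·(≡1), b=3^0·(≡2) mod 3; (1|3)=+1, (2|3)=-1; (−1)^{-2·0·1}·(+1)^0·(-1)^-2 = +1.
v=29: a=29^2·(≡9), b=29^0·(≡26) mod 29; (9|29)=+1, (26|29)=-1; (−1)^{2·0·14}·(+1)^0·(-1)^2 = +1.
v=7: a=7^1·(≡1), b=7^0·(≡6) mod 7; (1|7)=+1, (6|7)=-1; (−1)^{1·0·3}·(+1)^0·(-1)^1 = -1.
v=19: a=19^1·(≡5), b=19^0·(≡7) mod 19; (5|19)=+1, (7|19)=+1; (−1)^{1·0·9}·(+1)^0·(+1)^1 = +1.
(-17733023, 17 / ℚ) ramifies at {7, 11, 23, 31}: a division algebra.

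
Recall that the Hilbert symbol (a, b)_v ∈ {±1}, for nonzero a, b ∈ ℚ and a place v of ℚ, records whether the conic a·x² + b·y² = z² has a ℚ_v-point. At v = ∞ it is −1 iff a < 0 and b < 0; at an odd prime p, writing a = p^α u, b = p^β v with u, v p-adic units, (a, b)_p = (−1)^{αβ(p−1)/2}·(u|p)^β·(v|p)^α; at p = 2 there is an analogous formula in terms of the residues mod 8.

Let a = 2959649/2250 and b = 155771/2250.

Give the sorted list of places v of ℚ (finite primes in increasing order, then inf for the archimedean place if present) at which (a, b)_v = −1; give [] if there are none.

[2, 19]

(a, b) ≡ (2090, 110) mod (ℚ^×)²; places V = {2, 3, 5, 7, 11, 17, 19, ∞}.
(a,b)_3: α=-2, u≡2; β=-2, v≡2 (mod 3); (2|3)=-1, (2|3)=-1; sign (−1)^0·-1^-2·-1^-2 = +1.
(a,b)_∞: sgn(2090)=+, sgn(110)=+, so +1.
(a,b)_19: α=1, u≡13; β=0, v≡13 (mod 19); (13|19)=-1, (13|19)=-1; sign (−1)^0·-1^0·-1^1 = -1.
(a,b)_17: α=2, u≡4; β=2, v≡2 (mod 17); (4|17)=+1, (2|17)=+1; sign (−1)^0·+1^2·+1^2 = +1.
(a,b)_7: α=2, u≡4; β=2, v≡5 (mod 7); (4|7)=+1, (5|7)=-1; sign (−1)^0·+1^2·-1^2 = +1.
(a,b)_2: α=-1, β=-1; u≡5, v≡7 (mod 8); ε(u)ε(v)=0·1, αω(v)=-1·0, βω(u)=-1·1; sum ≡ 1  ⇒  -1.
(a,b)_5: α=-3, u≡3; β=-3, v≡2 (mod 5); (3|5)=-1, (2|5)=-1; sign (−1)^0·-1^-3·-1^-3 = +1.
(a,b)_11: α=1, u≡9; β=1, v≡8 (mod 11); (9|11)=+1, (8|11)=-1; sign (−1)^1·+1^1·-1^1 = +1.
Ram(2090, 110) = {2, 19}; no ℚ_2-point on the conic.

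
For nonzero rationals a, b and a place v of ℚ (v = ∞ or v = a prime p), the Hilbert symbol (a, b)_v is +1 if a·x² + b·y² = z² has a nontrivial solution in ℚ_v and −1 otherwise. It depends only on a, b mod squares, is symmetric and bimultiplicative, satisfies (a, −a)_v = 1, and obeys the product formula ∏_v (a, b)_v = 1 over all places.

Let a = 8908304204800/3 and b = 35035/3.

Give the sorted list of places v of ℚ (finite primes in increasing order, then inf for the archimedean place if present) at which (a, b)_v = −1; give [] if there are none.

(a, b) ≡ (51051, 2145) mod (ℚ^×)²; places V = {2, 3, 5, 7, 11, 13, 17, ∞}.
(a,b)_11: α=3, u≡6; β=1, v≡2 (mod 11); (6|11)=-1, (2|11)=-1; sign (−1)^1·-1^1·-1^3 = -1.
(a,b)_∞: sgn(51051)=+, sgn(2145)=+, so +1.
(a,b)_2: α=10, β=0; u≡3, v≡1 (mod 8); ε(u)ε(v)=1·0, αω(v)=10·0, βω(u)=0·1; sum ≡ 0  ⇒  +1.
(a,b)_7: α=1, u≡6; β=2, v≡5 (mod 7); (6|7)=-1, (5|7)=-1; sign (−1)^0·-1^2·-1^1 = -1.
(a,b)_17: α=1, u≡3; β=0, v≡5 (mod 17); (3|17)=-1, (5|17)=-1; sign (−1)^0·-1^0·-1^1 = -1.
(a,b)_3: α=-1, u≡1; β=-1, v≡1 (mod 3); (1|3)=+1, (1|3)=+1; sign (−1)^1·+1^-1·+1^-1 = -1.
(a,b)_5: α=2, u≡4; β=1, v≡4 (mod 5); (4|5)=+1, (4|5)=+1; sign (−1)^0·+1^1·+1^2 = +1.
(a,b)_13: α=3, u≡10; β=1, v≡10 (mod 13); (10|13)=+1, (10|13)=+1; sign (−1)^0·+1^1·+1^3 = +1.
Ram(51051, 2145) = {3, 7, 11, 17}; no ℚ_3-point on the conic.

[3, 7, 11, 17]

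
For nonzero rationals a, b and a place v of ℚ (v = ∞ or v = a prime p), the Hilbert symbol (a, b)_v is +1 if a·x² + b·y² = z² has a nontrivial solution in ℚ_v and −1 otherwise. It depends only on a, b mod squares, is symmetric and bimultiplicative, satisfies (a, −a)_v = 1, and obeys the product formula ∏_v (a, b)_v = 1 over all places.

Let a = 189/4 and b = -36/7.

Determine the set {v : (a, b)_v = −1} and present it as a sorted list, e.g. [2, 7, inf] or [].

(a, b) ≡ (21, -7) mod (ℚ^×)²; places V = {2, 3, 7, ∞}.
(a,b)_2: α=-2, β=2; u≡5, v≡1 (mod 8); ε(u)ε(v)=0·0, αω(v)=-2·0, βω(u)=2·1; sum ≡ 0  ⇒  +1.
(a,b)_∞: sgn(21)=+, sgn(-7)=−, so +1.
(a,b)_3: α=3, u≡1; β=2, v≡2 (mod 3); (1|3)=+1, (2|3)=-1; sign (−1)^0·+1^2·-1^3 = -1.
(a,b)_7: α=1, u≡5; β=-1, v≡6 (mod 7); (5|7)=-1, (6|7)=-1; sign (−1)^1·-1^-1·-1^1 = -1.
Ram(21, -7) = {3, 7}; no ℚ_3-point on the conic.

[3, 7]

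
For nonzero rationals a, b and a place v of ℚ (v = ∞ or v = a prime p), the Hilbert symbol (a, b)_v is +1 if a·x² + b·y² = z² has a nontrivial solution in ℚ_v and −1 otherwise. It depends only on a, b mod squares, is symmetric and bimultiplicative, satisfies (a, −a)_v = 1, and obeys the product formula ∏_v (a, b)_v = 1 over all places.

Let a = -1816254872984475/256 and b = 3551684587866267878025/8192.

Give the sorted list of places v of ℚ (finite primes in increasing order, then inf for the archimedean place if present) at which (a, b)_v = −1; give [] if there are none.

Mod squares: a ≡ -6699, b ≡ 418. Check v ∈ {∞, 2, 3, 5, 7, 11, 13, 19, 29}.
v=7: a=7^3·(≡1), b=7^4·(≡5) mod 7; (1|7)=+1, (5|7)=-1; (−1)^{3·4·3}·(+1)^4·(-1)^3 = -1.
v=3: a=3^7·(≡2), b=3^8·(≡1) mod 3; (2|3)=-1, (1|3)=+1; (−1)^{7·8·1}·(-1)^8·(+1)^7 = +1.
v=2: v_2(a)=-8, v_2(b)=-13; units ≡ 5, 1 (mod 8); ε·ε+αω+βω = 0·0+-8·0+-13·1 ≡ 1  ⇒  (a,b)_2 = -1.
v=13: a=13^0·(≡10), b=13^2·(≡7) mod 13; (10|13)=+1, (7|13)=-1; (−1)^{0·2·6}·(+1)^2·(-1)^0 = +1.
v=19: a=19^2·(≡14), b=19^3·(≡8) mod 19; (14|19)=-1, (8|19)=-1; (−1)^{2·3·9}·(-1)^3·(-1)^2 = -1.
v=11: a=11^1·(≡6), b=11^1·(≡9) mod 11; (6|11)=-1, (9|11)=+1; (−1)^{1·1·5}·(-1)^1·(+1)^1 = +1.
v=∞: -6699 < 0 and 418 > 0  ⇒  (a,b)_∞ = +1.
v=29: a=29^3·(≡20), b=29^4·(≡18) mod 29; (20|29)=+1, (18|29)=-1; (−1)^{3·4·14}·(+1)^4·(-1)^3 = -1.
v=5: a=5^2·(≡1), b=5^2·(≡3) mod 5; (1|5)=+1, (3|5)=-1; (−1)^{2·2·2}·(+1)^2·(-1)^2 = +1.
(-6699, 418 / ℚ) ramifies at {2, 7, 19, 29}: a division algebra.

[2, 7, 19, 29]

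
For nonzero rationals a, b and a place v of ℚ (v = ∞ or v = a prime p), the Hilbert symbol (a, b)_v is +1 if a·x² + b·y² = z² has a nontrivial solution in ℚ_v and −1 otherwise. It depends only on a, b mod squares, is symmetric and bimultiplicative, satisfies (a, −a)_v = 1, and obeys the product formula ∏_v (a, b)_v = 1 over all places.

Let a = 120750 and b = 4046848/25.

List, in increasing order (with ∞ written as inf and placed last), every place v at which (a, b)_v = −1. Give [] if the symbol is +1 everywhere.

[2, 5, 13, 23]

(a, b) ≡ (4830, 247) mod (ℚ^×)²; places V = {2, 3, 5, 7, 13, 19, 23, ∞}.
(a,b)_19: α=0, u≡5; β=1, v≡13 (mod 19); (5|19)=+1, (13|19)=-1; sign (−1)^0·+1^1·-1^0 = +1.
(a,b)_23: α=1, u≡6; β=0, v≡22 (mod 23); (6|23)=+1, (22|23)=-1; sign (−1)^0·+1^0·-1^1 = -1.
(a,b)_3: α=1, u≡2; β=0, v≡1 (mod 3); (2|3)=-1, (1|3)=+1; sign (−1)^0·-1^0·+1^1 = +1.
(a,b)_13: α=0, u≡6; β=1, v≡2 (mod 13); (6|13)=-1, (2|13)=-1; sign (−1)^0·-1^1·-1^0 = -1.
(a,b)_2: α=1, β=14; u≡7, v≡7 (mod 8); ε(u)ε(v)=1·1, αω(v)=1·0, βω(u)=14·0; sum ≡ 1  ⇒  -1.
(a,b)_∞: sgn(4830)=+, sgn(247)=+, so +1.
(a,b)_7: α=1, u≡2; β=0, v≡2 (mod 7); (2|7)=+1, (2|7)=+1; sign (−1)^0·+1^0·+1^1 = +1.
(a,b)_5: α=3, u≡1; β=-2, v≡3 (mod 5); (1|5)=+1, (3|5)=-1; sign (−1)^0·+1^-2·-1^3 = -1.
|Ram(4830, 247)| = 4, even; anisotropic at {2, 5, 13, 23}.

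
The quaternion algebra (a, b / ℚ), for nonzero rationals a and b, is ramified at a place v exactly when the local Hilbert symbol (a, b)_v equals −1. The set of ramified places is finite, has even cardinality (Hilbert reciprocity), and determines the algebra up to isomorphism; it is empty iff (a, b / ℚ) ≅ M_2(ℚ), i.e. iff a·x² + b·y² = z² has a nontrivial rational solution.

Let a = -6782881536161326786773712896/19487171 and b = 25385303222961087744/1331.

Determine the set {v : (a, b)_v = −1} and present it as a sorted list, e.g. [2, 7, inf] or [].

Mod squares: a ≡ -1242645261, b ≡ 9011431. Check v ∈ {∞, 2, 3, 11, 13, 29, 31, 41, 43, 53}.
v=11: a=11^-7·(≡3), b=11^-3·(≡8) mod 11; (3|11)=+1, (8|11)=-1; (−1)^{-7·-3·5}·(+1)^-3·(-1)^-7 = +1.
v=43: a=43^3·(≡35), b=43^2·(≡39) mod 43; (35|43)=+1, (39|43)=-1; (−1)^{3·2·21}·(+1)^2·(-1)^3 = -1.
v=∞: -1242645261 < 0 and 9011431 > 0  ⇒  (a,b)_∞ = +1.
v=29: a=29^4·(≡17), b=29^3·(≡28) mod 29; (17|29)=-1, (28|29)=+1; (−1)^{4·3·14}·(-1)^3·(+1)^4 = -1.
v=13: a=13^1·(≡8), b=13^1·(≡4) mod 13; (8|13)=-1, (4|13)=+1; (−1)^{1·1·6}·(-1)^1·(+1)^1 = -1.
v=2: v_2(a)=16, v_2(b)=8; units ≡ 3, 7 (mod 8); ε·ε+αω+βω = 1·1+16·0+8·1 ≡ 1  ⇒  (a,b)_2 = -1.
v=3: a=3^7·(≡1), b=3^4·(≡1) mod 3; (1|3)=+1, (1|3)=+1; (−1)^{7·4·1}·(+1)^4·(+1)^7 = +1.
v=53: a=53^1·(≡3), b=53^1·(≡34) mod 53; (3|53)=-1, (34|53)=-1; (−1)^{1·1·26}·(-1)^1·(-1)^1 = +1.
v=31: a=31^3·(≡5), b=31^2·(≡2) mod 31; (5|31)=+1, (2|31)=+1; (−1)^{3·2·15}·(+1)^2·(+1)^3 = +1.
v=41: a=41^1·(≡10), b=41^1·(≡39) mod 41; (10|41)=+1, (39|41)=+1; (−1)^{1·1·20}·(+1)^1·(+1)^1 = +1.
|Ram(-1242645261, 9011431)| = 4, even; anisotropic at {2, 13, 29, 43}.

[2, 13, 29, 43]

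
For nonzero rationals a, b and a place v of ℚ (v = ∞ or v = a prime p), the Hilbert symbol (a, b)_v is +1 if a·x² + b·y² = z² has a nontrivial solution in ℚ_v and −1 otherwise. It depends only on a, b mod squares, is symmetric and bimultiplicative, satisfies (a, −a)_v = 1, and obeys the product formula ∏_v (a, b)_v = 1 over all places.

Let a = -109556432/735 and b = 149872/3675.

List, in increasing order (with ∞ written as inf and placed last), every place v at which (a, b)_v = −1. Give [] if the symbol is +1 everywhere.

[17, 43]

Mod squares: a ≡ -355395, b ≡ 28101. Check v ∈ {∞, 2, 3, 5, 7, 17, 19, 29, 43}.
v=5: a=5^-1·(≡4), b=5^-2·(≡1) mod 5; (4|5)=+1, (1|5)=+1; (−1)^{-1·-2·2}·(+1)^-2·(+1)^-1 = +1.
v=2: v_2(a)=4, v_2(b)=4; units ≡ 5, 5 (mod 8); ε·ε+αω+βω = 0·0+4·1+4·1 ≡ 0  ⇒  (a,b)_2 = +1.
v=43: a=43^1·(≡3), b=43^0·(≡3) mod 43; (3|43)=-1, (3|43)=-1; (−1)^{1·0·21}·(-1)^0·(-1)^1 = -1.
v=29: a=29^1·(≡8), b=29^1·(≡21) mod 29; (8|29)=-1, (21|29)=-1; (−1)^{1·1·14}·(-1)^1·(-1)^1 = +1.
v=7: a=7^-2·(≡1), b=7^-2·(≡6) mod 7; (1|7)=+1, (6|7)=-1; (−1)^{-2·-2·3}·(+1)^-2·(-1)^-2 = +1.
v=∞: -355395 < 0 and 28101 > 0  ⇒  (a,b)_∞ = +1.
v=19: a=19^1·(≡14), b=19^1·(≡17) mod 19; (14|19)=-1, (17|19)=+1; (−1)^{1·1·9}·(-1)^1·(+1)^1 = +1.
v=3: a=3^-1·(≡2), b=3^-1·(≡1) mod 3; (2|3)=-1, (1|3)=+1; (−1)^{-1·-1·1}·(-1)^-1·(+1)^-1 = +1.
v=17: a=17^2·(≡3), b=17^1·(≡9) mod 17; (3|17)=-1, (9|17)=+1; (−1)^{2·1·8}·(-1)^1·(+1)^2 = -1.
(-355395, 28101 / ℚ) ramifies at {17, 43}: a division algebra.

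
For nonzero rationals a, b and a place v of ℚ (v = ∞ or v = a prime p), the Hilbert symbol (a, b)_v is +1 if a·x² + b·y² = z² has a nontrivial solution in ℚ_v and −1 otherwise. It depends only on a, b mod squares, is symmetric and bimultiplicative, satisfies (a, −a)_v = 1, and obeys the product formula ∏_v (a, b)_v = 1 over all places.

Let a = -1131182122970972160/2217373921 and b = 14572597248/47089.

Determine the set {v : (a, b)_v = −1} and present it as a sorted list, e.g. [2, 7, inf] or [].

Mod squares: a ≡ -165, b ≡ 3. Check v ∈ {∞, 2, 3, 5, 7, 11, 31}.
v=3: a=3^11·(≡2), b=3^5·(≡1) mod 3; (2|3)=-1, (1|3)=+1; (−1)^{11·5·1}·(-1)^5·(+1)^11 = +1.
v=∞: -165 < 0 and 3 > 0  ⇒  (a,b)_∞ = +1.
v=5: a=5^1·(≡3), b=5^0·(≡2) mod 5; (3|5)=-1, (2|5)=-1; (−1)^{1·0·2}·(-1)^0·(-1)^1 = -1.
v=31: a=31^-4·(≡21), b=31^-2·(≡21) mod 31; (21|31)=-1, (21|31)=-1; (−1)^{-4·-2·15}·(-1)^-2·(-1)^-4 = +1.
v=7: a=7^-4·(≡6), b=7^-2·(≡3) mod 7; (6|7)=-1, (3|7)=-1; (−1)^{-4·-2·3}·(-1)^-2·(-1)^-4 = +1.
v=11: a=11^7·(≡2), b=11^4·(≡9) mod 11; (2|11)=-1, (9|11)=+1; (−1)^{7·4·5}·(-1)^4·(+1)^7 = +1.
v=2: v_2(a)=16, v_2(b)=12; units ≡ 3, 3 (mod 8); ε·ε+αω+βω = 1·1+16·1+12·1 ≡ 1  ⇒  (a,b)_2 = -1.
(-165, 3 / ℚ) ramifies at {2, 5}: a division algebra.

[2, 5]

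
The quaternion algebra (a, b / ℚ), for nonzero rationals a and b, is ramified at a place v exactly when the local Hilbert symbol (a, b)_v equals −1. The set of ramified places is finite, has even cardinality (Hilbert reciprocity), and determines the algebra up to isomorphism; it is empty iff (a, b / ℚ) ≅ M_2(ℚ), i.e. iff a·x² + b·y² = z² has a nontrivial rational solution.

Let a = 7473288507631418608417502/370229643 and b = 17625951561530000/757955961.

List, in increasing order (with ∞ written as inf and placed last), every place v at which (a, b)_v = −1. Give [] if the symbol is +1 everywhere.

[3, 17]

Mod squares: a ≡ 4794, b ≡ 17. Check v ∈ {∞, 2, 3, 5, 7, 13, 17, 19, 23, 31, 47}.
v=∞: 4794 > 0 and 17 > 0  ⇒  (a,b)_∞ = +1.
v=3: a=3^-3·(≡2), b=3^-4·(≡2) mod 3; (2|3)=-1, (2|3)=-1; (−1)^{-3·-4·1}·(-1)^-4·(-1)^-3 = -1.
v=7: a=7^-2·(≡5), b=7^-2·(≡3) mod 7; (5|7)=-1, (3|7)=-1; (−1)^{-2·-2·3}·(-1)^-2·(-1)^-2 = +1.
v=47: a=47^3·(≡17), b=47^2·(≡1) mod 47; (17|47)=+1, (1|47)=+1; (−1)^{3·2·23}·(+1)^2·(+1)^3 = +1.
v=2: v_2(a)=1, v_2(b)=4; units ≡ 5, 1 (mod 8); ε·ε+αω+βω = 0·0+1·0+4·1 ≡ 0  ⇒  (a,b)_2 = +1.
v=31: a=31^6·(≡10), b=31^2·(≡12) mod 31; (10|31)=+1, (12|31)=-1; (−1)^{6·2·15}·(+1)^2·(-1)^6 = +1.
v=17: a=17^5·(≡7), b=17^3·(≡8) mod 17; (7|17)=-1, (8|17)=+1; (−1)^{5·3·8}·(-1)^3·(+1)^5 = -1.
v=23: a=23^-4·(≡14), b=23^-2·(≡17) mod 23; (14|23)=-1, (17|23)=-1; (−1)^{-4·-2·11}·(-1)^-2·(-1)^-4 = +1.
v=19: a=19^0·(≡1), b=19^-2·(≡6) mod 19; (1|19)=+1, (6|19)=+1; (−1)^{0·-2·9}·(+1)^-2·(+1)^0 = +1.
v=13: a=13^4·(≡1), b=13^2·(≡4) mod 13; (1|13)=+1, (4|13)=+1; (−1)^{4·2·6}·(+1)^2·(+1)^4 = +1.
v=5: a=5^0·(≡4), b=5^4·(≡3) mod 5; (4|5)=+1, (3|5)=-1; (−1)^{0·4·2}·(+1)^4·(-1)^0 = +1.
|Ram(4794, 17)| = 2, even; anisotropic at {3, 17}.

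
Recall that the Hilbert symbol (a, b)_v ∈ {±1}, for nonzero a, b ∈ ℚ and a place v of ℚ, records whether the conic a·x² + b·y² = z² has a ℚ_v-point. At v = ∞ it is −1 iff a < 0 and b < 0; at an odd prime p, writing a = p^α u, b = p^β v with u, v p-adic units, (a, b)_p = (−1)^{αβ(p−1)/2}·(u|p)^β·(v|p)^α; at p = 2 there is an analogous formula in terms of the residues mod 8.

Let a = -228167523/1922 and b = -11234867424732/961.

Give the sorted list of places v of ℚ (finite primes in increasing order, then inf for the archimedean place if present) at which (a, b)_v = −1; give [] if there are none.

(a, b) ≡ (-6, -6783) mod (ℚ^×)²; places V = {2, 3, 7, 17, 19, 31, ∞}.
(a,b)_7: α=0, u≡1; β=3, v≡4 (mod 7); (1|7)=+1, (4|7)=+1; sign (−1)^0·+1^3·+1^0 = +1.
(a,b)_19: α=2, u≡10; β=3, v≡16 (mod 19); (10|19)=-1, (16|19)=+1; sign (−1)^0·-1^3·+1^2 = -1.
(a,b)_17: α=2, u≡7; β=3, v≡9 (mod 17); (7|17)=-1, (9|17)=+1; sign (−1)^0·-1^3·+1^2 = -1.
(a,b)_2: α=-1, β=2; u≡5, v≡1 (mod 8); ε(u)ε(v)=0·0, αω(v)=-1·0, βω(u)=2·1; sum ≡ 0  ⇒  +1.
(a,b)_3: α=7, u≡1; β=5, v≡1 (mod 3); (1|3)=+1, (1|3)=+1; sign (−1)^1·+1^5·+1^7 = -1.
(a,b)_31: α=-2, u≡5; β=-2, v≡26 (mod 31); (5|31)=+1, (26|31)=-1; sign (−1)^0·+1^-2·-1^-2 = +1.
(a,b)_∞: sgn(-6)=−, sgn(-6783)=−, so -1.
|Ram(-6, -6783)| = 4, even; anisotropic at {3, 17, 19, ∞}.

[3, 17, 19, inf]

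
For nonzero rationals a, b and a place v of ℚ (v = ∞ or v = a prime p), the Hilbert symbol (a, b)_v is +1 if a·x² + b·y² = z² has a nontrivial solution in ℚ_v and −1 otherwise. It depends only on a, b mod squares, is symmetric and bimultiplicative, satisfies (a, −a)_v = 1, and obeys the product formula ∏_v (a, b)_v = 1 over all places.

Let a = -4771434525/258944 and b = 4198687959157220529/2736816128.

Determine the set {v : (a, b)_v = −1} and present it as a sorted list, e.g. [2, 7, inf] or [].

[2, 3, 11, 13]

Mod squares: a ≡ -6006, b ≡ 2. Check v ∈ {∞, 2, 3, 5, 7, 11, 13, 17, 23, 29, 31}.
v=11: a=11^1·(≡5), b=11^4·(≡8) mod 11; (5|11)=+1, (8|11)=-1; (−1)^{1·4·5}·(+1)^4·(-1)^1 = -1.
v=31: a=31^0·(≡8), b=31^2·(≡20) mod 31; (8|31)=+1, (20|31)=+1; (−1)^{0·2·15}·(+1)^2·(+1)^0 = +1.
v=5: a=5^2·(≡1), b=5^0·(≡3) mod 5; (1|5)=+1, (3|5)=-1; (−1)^{2·0·2}·(+1)^0·(-1)^2 = +1.
v=17: a=17^-2·(≡14), b=17^-4·(≡15) mod 17; (14|17)=-1, (15|17)=+1; (−1)^{-2·-4·8}·(-1)^-4·(+1)^-2 = +1.
v=7: a=7^-1·(≡6), b=7^2·(≡4) mod 7; (6|7)=-1, (4|7)=+1; (−1)^{-1·2·3}·(-1)^2·(+1)^-1 = +1.
v=∞: -6006 < 0 and 2 > 0  ⇒  (a,b)_∞ = +1.
v=2: v_2(a)=-7, v_2(b)=-15; units ≡ 5, 1 (mod 8); ε·ε+αω+βω = 0·0+-7·0+-15·1 ≡ 1  ⇒  (a,b)_2 = -1.
v=3: a=3^1·(≡2), b=3^4·(≡2) mod 3; (2|3)=-1, (2|3)=-1; (−1)^{1·4·1}·(-1)^4·(-1)^1 = -1.
v=23: a=23^2·(≡7), b=23^2·(≡2) mod 23; (7|23)=-1, (2|23)=+1; (−1)^{2·2·11}·(-1)^2·(+1)^2 = +1.
v=13: a=13^1·(≡6), b=13^2·(≡6) mod 13; (6|13)=-1, (6|13)=-1; (−1)^{1·2·6}·(-1)^2·(-1)^1 = -1.
v=29: a=29^2·(≡2), b=29^2·(≡18) mod 29; (2|29)=-1, (18|29)=-1; (−1)^{2·2·14}·(-1)^2·(-1)^2 = +1.
Ram(-6006, 2) = {2, 3, 11, 13}; no ℚ_2-point on the conic.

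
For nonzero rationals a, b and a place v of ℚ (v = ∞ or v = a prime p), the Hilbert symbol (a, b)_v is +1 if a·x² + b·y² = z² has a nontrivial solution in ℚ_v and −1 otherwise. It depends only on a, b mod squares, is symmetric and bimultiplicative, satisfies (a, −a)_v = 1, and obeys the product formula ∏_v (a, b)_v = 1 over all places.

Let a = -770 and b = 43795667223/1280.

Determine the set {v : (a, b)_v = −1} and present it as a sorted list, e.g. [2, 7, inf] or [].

[5, 7, 11, 17]

(a, b) ≡ (-770, 33915) mod (ℚ^×)²; places V = {2, 3, 5, 7, 11, 17, 19, ∞}.
(a,b)_2: α=1, β=-8; u≡7, v≡3 (mod 8); ε(u)ε(v)=1·1, αω(v)=1·1, βω(u)=-8·0; sum ≡ 0  ⇒  +1.
(a,b)_5: α=1, u≡1; β=-1, v≡3 (mod 5); (1|5)=+1, (3|5)=-1; sign (−1)^0·+1^-1·-1^1 = -1.
(a,b)_17: α=0, u≡12; β=1, v≡14 (mod 17); (12|17)=-1, (14|17)=-1; sign (−1)^0·-1^1·-1^0 = -1.
(a,b)_∞: sgn(-770)=−, sgn(33915)=+, so +1.
(a,b)_11: α=1, u≡7; β=4, v≡10 (mod 11); (7|11)=-1, (10|11)=-1; sign (−1)^0·-1^4·-1^1 = -1.
(a,b)_3: α=0, u≡1; β=3, v≡1 (mod 3); (1|3)=+1, (1|3)=+1; sign (−1)^0·+1^3·+1^0 = +1.
(a,b)_7: α=1, u≡2; β=3, v≡4 (mod 7); (2|7)=+1, (4|7)=+1; sign (−1)^1·+1^3·+1^1 = -1.
(a,b)_19: α=0, u≡9; β=1, v≡2 (mod 19); (9|19)=+1, (2|19)=-1; sign (−1)^0·+1^1·-1^0 = +1.
(-770, 33915 / ℚ) ramifies at {5, 7, 11, 17}: a division algebra.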